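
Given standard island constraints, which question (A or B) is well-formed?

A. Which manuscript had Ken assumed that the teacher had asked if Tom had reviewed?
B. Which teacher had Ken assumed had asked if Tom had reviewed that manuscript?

In A, the wh-phrase is extracted from inside a wh-island (introduced by "if"), which blocks movement.
In B, the extraction path crosses only that-complement boundaries, which are transparent.
So B is grammatical.

B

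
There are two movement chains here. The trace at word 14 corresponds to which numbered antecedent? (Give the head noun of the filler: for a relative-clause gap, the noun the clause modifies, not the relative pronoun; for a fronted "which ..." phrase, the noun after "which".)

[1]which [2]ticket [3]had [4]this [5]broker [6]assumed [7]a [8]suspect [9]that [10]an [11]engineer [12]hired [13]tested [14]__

The marked gap is the direct object of "tested".
Its filler is the fronted wh-phrase "which ticket", at word 2.
(The other dependency links word 8 to a gap after word 12.)

2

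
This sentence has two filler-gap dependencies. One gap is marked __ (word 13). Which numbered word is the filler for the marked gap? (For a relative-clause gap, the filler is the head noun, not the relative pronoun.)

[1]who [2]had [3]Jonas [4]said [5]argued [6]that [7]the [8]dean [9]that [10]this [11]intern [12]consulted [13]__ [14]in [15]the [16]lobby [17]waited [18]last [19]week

8

The marked gap is inside the relative clause, the direct object of "consulted".
Its filler is the head noun "dean" (via "that"), at word 8.
(The other dependency links word 1 to a gap after word 4.)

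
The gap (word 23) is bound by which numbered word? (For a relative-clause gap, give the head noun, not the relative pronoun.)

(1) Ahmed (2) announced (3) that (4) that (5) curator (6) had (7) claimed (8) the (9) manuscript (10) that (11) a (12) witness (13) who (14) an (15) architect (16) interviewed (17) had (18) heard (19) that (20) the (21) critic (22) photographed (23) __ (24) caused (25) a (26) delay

The gap at 23 is the object of "photographed", inside a relative clause.
The relative pronoun is "that" (word 10); it is bound by the head noun immediately before it.
Its filler is the head noun "manuscript", at word 9.

9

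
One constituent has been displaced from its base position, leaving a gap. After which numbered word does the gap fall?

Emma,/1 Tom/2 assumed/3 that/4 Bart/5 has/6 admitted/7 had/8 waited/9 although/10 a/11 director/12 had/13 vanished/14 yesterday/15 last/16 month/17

7

The displaced element is "Emma" (word 1).
It is linked across 2 clause boundaries (that → Ø).
It functions as the subject of "waited", so the gap sits immediately after word 7 ("admitted").
Base order: Tom assumed that Bart has admitted that Emma had waited although a director had vanished yesterday last month.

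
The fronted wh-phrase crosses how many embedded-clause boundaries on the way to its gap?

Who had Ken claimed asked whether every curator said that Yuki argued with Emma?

1

"who" is extracted from the subject of "asked".
Boundaries crossed, outermost first: [Ø] — 1 in total.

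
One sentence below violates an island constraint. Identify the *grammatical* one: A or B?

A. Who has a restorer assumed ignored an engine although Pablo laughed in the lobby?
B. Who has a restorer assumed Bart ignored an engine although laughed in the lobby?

A

In B, the wh-phrase is extracted from inside an adjunct island (introduced by "although"), which blocks movement.
In A, the extraction path crosses only that-complement boundaries, which are transparent.
So A is grammatical.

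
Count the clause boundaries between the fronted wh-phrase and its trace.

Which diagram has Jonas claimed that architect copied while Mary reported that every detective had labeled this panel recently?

"which diagram" is extracted from the object of "copied".
Boundaries crossed, outermost first: [Ø] — 1 in total.

1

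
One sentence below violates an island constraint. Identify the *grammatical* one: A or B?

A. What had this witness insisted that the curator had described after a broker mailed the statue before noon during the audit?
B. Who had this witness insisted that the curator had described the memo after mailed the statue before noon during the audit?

A

In B, the wh-phrase is extracted from inside an adjunct island (introduced by "after"), which blocks movement.
In A, the extraction path crosses only that-complement boundaries, which are transparent.
So A is grammatical.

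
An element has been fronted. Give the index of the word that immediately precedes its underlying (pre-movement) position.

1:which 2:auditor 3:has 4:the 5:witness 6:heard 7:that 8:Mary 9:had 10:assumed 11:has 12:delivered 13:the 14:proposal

10

The displaced element is "which auditor" (word 2).
It is linked across 2 clause boundaries (that → Ø).
It functions as the subject of "delivered", so the gap sits immediately after word 10 ("assumed").
Base order: The witness has heard that Mary had assumed which auditor has delivered the proposal.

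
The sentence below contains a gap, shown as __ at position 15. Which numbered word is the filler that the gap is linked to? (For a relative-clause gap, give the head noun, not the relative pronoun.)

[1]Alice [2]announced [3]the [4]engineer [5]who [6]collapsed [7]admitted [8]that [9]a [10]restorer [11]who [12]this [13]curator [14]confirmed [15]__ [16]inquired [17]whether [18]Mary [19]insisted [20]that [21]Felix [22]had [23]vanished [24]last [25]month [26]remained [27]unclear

The gap at 15 is the subject of "inquired", inside a relative clause.
The relative pronoun is "who" (word 11); it is bound by the head noun immediately before it.
Its filler is the head noun "restorer", at word 10.

10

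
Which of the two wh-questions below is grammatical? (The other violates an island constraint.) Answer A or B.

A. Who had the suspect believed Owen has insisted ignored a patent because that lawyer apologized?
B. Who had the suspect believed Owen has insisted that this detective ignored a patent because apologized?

A

In B, the wh-phrase is extracted from inside an adjunct island (introduced by "because"), which blocks movement.
In A, the extraction path crosses only that-complement boundaries, which are transparent.
So A is grammatical.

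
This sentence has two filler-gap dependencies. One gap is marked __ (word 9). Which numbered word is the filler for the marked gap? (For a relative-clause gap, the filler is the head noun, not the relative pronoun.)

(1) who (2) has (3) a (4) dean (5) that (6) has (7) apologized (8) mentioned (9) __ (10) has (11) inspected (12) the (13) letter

1

The marked gap is the subject of "inspected".
Its filler is the fronted wh-phrase "who", at word 1.
(The other dependency links word 4 to a gap after word 5.)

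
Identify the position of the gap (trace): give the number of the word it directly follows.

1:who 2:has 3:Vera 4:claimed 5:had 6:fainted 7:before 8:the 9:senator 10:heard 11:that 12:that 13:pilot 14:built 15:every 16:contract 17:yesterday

4

The displaced element is "who" (word 1).
It is linked across 1 clause boundary (Ø).
It functions as the subject of "fainted", so the gap sits immediately after word 4 ("claimed").
Base order: Vera has claimed who had fainted before the senator heard that that pilot built every contract yesterday.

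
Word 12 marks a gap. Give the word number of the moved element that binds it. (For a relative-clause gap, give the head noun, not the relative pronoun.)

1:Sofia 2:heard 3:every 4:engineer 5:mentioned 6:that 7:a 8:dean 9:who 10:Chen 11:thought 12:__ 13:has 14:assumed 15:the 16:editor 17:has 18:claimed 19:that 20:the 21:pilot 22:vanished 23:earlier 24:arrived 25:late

The gap at 12 is the subject of "assumed", inside a relative clause.
The relative pronoun is "who" (word 9); it is bound by the head noun immediately before it.
Its filler is the head noun "dean", at word 8.

8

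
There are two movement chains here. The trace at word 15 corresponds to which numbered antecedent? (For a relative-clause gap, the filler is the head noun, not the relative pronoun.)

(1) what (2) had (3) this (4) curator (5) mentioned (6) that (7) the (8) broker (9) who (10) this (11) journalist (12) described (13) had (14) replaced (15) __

The marked gap is the direct object of "replaced".
Its filler is the fronted wh-phrase "what", at word 1.
(The other dependency links word 8 to a gap after word 12.)

1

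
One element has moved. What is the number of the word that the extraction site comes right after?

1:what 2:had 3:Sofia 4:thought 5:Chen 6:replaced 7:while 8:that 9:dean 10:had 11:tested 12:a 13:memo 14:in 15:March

6

The displaced element is "what" (word 1).
It is linked across 1 clause boundary (Ø).
It functions as the direct object of "replaced", so the gap sits immediately after word 6 ("replaced").
Base order: Sofia had thought Chen replaced what while that dean had tested a memo in March.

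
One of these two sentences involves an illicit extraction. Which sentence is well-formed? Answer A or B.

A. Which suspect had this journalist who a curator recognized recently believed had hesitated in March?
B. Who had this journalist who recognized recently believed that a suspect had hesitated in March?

In B, the wh-phrase is extracted from inside a complex-NP island (relative clause) (introduced by "who"), which blocks movement.
In A, the extraction path crosses only that-complement boundaries, which are transparent.
So A is grammatical.

A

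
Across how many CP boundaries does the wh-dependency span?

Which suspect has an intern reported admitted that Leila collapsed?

"which suspect" is extracted from the subject of "admitted".
Boundaries crossed, outermost first: [Ø] — 1 in total.

1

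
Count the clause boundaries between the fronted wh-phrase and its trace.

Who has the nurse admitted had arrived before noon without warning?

1

"who" is extracted from the subject of "arrived".
Boundaries crossed, outermost first: [Ø] — 1 in total.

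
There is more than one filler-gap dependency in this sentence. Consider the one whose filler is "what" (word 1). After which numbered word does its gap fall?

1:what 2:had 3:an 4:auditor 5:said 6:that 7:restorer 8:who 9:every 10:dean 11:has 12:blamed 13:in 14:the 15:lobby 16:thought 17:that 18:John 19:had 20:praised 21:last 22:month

The displaced element is "what" (word 1).
It is linked across 2 clause boundaries (Ø → that).
It functions as the direct object of "praised", so the gap sits immediately after word 20 ("praised").
Base order: An auditor had said that restorer who every dean has blamed in the lobby thought that John had praised what last month.

20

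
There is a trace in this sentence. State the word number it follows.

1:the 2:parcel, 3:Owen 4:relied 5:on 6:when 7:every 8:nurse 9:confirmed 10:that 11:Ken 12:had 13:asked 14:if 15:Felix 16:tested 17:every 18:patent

5

The displaced element is "the parcel" (word 2).
It functions as the object of the preposition "on" of "relied", so the gap sits immediately after word 5 ("on").
Base order: Owen relied on the parcel when every nurse confirmed that Ken had asked if Felix tested every patent.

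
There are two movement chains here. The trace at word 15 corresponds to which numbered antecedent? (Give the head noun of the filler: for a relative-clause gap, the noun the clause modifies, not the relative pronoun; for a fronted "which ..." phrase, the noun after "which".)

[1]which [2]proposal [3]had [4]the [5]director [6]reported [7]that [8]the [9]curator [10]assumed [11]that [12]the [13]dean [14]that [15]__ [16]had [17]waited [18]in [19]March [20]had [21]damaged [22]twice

The marked gap is inside the relative clause, the subject of "waited".
Its filler is the head noun "dean" (via "that"), at word 13.
(The other dependency links word 2 to a gap after word 21.)

13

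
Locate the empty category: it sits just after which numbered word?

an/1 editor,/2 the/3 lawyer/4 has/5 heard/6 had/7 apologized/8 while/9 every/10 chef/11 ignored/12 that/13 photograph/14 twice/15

The displaced element is "an editor" (word 2).
It is linked across 1 clause boundary (Ø).
It functions as the subject of "apologized", so the gap sits immediately after word 6 ("heard").
Base order: The lawyer has heard an editor had apologized while every chef ignored that photograph twice.

6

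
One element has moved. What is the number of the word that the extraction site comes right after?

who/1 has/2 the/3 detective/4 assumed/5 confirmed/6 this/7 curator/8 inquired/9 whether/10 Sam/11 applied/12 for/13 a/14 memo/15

The displaced element is "who" (word 1).
It is linked across 1 clause boundary (Ø).
It functions as the subject of "confirmed", so the gap sits immediately after word 5 ("assumed").
Base order: The detective has assumed that who confirmed this curator inquired whether Sam applied for a memo.

5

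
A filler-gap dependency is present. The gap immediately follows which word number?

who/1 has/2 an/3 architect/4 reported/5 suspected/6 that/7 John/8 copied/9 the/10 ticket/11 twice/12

5

The displaced element is "who" (word 1).
It is linked across 1 clause boundary (Ø).
It functions as the subject of "suspected", so the gap sits immediately after word 5 ("reported").
Base order: An architect has reported that who suspected that John copied the ticket twice.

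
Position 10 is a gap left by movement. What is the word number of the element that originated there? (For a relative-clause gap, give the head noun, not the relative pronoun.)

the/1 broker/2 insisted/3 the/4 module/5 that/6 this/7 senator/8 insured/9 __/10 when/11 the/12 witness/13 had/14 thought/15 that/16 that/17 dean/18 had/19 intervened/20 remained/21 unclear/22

5

The gap at 10 is the object of "insured", inside a relative clause.
The relative pronoun is "that" (word 6); it is bound by the head noun immediately before it.
Its filler is the head noun "module", at word 5.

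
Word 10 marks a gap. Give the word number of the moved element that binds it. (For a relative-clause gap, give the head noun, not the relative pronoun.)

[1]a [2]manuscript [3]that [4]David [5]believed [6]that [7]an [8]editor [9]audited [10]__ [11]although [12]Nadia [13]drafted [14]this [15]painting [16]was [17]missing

2

The gap at 10 is the object of "audited", inside a relative clause.
The relative pronoun is "that" (word 3); it is bound by the head noun immediately before it.
Its filler is the head noun "manuscript", at word 2.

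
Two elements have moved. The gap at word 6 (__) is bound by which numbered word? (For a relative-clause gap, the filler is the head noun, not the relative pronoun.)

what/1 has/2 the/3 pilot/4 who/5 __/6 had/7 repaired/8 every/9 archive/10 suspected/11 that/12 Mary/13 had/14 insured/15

4

The marked gap is inside the relative clause, the subject of "repaired".
Its filler is the head noun "pilot" (via "who"), at word 4.
(The other dependency links word 1 to a gap after word 15.)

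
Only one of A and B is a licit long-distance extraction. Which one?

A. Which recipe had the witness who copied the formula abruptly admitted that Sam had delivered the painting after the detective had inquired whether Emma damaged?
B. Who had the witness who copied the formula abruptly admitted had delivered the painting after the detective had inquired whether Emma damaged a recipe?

In A, the wh-phrase is extracted from inside an adjunct island (introduced by "after"), which blocks movement.
In B, the extraction path crosses only that-complement boundaries, which are transparent.
So B is grammatical.

B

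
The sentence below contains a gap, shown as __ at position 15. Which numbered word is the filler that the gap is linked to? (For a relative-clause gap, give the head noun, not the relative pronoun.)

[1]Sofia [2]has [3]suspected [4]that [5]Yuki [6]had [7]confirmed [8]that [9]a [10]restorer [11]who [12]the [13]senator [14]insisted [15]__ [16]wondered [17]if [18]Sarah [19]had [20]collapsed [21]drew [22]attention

10

The gap at 15 is the subject of "wondered", inside a relative clause.
The relative pronoun is "who" (word 11); it is bound by the head noun immediately before it.
Its filler is the head noun "restorer", at word 10.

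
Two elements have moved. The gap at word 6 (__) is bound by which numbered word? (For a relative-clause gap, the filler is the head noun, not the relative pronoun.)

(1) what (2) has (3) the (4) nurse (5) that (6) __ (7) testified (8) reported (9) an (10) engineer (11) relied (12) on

4

The marked gap is inside the relative clause, the subject of "testified".
Its filler is the head noun "nurse" (via "that"), at word 4.
(The other dependency links word 1 to a gap after word 12.)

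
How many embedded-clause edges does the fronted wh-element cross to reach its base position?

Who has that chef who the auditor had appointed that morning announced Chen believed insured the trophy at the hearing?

2

"who" is extracted from the subject of "insured".
Boundaries crossed, outermost first: [Ø], [Ø] — 2 in total.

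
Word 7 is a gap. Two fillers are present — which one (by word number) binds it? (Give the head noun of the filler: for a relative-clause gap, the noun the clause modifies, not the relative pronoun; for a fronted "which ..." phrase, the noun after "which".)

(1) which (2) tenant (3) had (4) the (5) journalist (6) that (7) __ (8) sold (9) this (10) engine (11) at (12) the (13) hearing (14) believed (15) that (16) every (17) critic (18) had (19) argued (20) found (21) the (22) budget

The marked gap is inside the relative clause, the subject of "sold".
Its filler is the head noun "journalist" (via "that"), at word 5.
(The other dependency links word 2 to a gap after word 19.)

5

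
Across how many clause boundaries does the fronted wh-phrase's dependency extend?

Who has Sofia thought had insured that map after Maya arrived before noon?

1

"who" is extracted from the subject of "insured".
Boundaries crossed, outermost first: [Ø] — 1 in total.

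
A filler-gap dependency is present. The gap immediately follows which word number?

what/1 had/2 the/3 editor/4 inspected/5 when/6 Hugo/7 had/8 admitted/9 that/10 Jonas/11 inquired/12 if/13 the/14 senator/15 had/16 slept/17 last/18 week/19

The displaced element is "what" (word 1).
It functions as the direct object of "inspected", so the gap sits immediately after word 5 ("inspected").
Base order: The editor had inspected what when Hugo had admitted that Jonas inquired if the senator had slept last week.

5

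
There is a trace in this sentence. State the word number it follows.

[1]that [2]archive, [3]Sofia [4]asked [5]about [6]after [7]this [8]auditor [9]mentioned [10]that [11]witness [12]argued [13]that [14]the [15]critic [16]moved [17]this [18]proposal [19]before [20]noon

The displaced element is "that archive" (word 2).
It functions as the object of the preposition "about" of "asked", so the gap sits immediately after word 5 ("about").
Base order: Sofia asked about that archive after this auditor mentioned that witness argued that the critic moved this proposal before noon.

5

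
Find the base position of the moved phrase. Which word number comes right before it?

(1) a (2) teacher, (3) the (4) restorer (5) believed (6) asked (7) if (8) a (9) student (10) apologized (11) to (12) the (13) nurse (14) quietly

The displaced element is "a teacher" (word 2).
It is linked across 1 clause boundary (Ø).
It functions as the subject of "asked", so the gap sits immediately after word 5 ("believed").
Base order: The restorer believed that a teacher asked if a student apologized to the nurse quietly.

5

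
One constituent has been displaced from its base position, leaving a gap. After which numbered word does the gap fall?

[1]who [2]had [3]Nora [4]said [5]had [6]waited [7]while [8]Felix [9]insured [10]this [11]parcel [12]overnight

The displaced element is "who" (word 1).
It is linked across 1 clause boundary (Ø).
It functions as the subject of "waited", so the gap sits immediately after word 4 ("said").
Base order: Nora had said who had waited while Felix insured this parcel overnight.

4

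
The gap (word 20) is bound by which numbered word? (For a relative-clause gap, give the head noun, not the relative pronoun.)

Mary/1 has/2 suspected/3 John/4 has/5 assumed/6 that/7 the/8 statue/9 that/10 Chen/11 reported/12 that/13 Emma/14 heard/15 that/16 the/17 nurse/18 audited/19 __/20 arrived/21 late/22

9

The gap at 20 is the object of "audited", inside a relative clause.
The relative pronoun is "that" (word 10); it is bound by the head noun immediately before it.
Its filler is the head noun "statue", at word 9.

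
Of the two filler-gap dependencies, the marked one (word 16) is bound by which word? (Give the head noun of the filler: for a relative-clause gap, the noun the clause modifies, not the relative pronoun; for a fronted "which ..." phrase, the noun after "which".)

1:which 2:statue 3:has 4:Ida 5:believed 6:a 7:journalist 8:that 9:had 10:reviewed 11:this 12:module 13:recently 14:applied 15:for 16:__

2

The marked gap is the object of the preposition "for" of "applied".
Its filler is the fronted wh-phrase "which statue", at word 2.
(The other dependency links word 7 to a gap after word 8.)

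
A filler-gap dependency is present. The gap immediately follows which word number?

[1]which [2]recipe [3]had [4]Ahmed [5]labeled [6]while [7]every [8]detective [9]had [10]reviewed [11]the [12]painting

5

The displaced element is "which recipe" (word 2).
It functions as the direct object of "labeled", so the gap sits immediately after word 5 ("labeled").
Base order: Ahmed had labeled which recipe while every detective had reviewed the painting.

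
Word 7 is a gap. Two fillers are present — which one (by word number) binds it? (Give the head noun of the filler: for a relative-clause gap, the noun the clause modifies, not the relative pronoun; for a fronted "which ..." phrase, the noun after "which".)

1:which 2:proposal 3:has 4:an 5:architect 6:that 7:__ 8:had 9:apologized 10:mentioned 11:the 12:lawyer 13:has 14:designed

5

The marked gap is inside the relative clause, the subject of "apologized".
Its filler is the head noun "architect" (via "that"), at word 5.
(The other dependency links word 2 to a gap after word 14.)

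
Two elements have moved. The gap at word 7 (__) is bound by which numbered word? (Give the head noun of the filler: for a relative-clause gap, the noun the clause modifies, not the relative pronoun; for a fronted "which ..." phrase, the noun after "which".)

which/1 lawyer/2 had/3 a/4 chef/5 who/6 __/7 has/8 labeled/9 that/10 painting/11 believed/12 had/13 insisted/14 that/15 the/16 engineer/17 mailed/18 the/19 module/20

5

The marked gap is inside the relative clause, the subject of "labeled".
Its filler is the head noun "chef" (via "who"), at word 5.
(The other dependency links word 2 to a gap after word 12.)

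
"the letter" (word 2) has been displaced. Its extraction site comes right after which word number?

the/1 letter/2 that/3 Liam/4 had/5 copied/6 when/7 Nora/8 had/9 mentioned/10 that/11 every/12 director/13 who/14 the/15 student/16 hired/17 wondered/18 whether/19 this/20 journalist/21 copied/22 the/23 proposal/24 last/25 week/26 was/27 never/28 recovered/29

6

The displaced element is "the letter" (word 2).
It functions as the direct object of "copied", so the gap sits immediately after word 6 ("copied").
Base order: Liam had copied the letter when Nora had mentioned that every director who the student hired wondered whether this journalist copied the proposal last week.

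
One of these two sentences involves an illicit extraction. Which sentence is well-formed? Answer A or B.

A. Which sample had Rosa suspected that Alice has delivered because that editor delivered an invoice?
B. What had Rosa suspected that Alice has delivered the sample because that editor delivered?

In B, the wh-phrase is extracted from inside an adjunct island (introduced by "because"), which blocks movement.
In A, the extraction path crosses only that-complement boundaries, which are transparent.
So A is grammatical.

A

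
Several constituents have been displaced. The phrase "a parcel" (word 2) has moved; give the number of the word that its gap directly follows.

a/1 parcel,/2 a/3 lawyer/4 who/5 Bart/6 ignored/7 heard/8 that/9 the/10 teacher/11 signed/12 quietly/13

12

The displaced element is "a parcel" (word 2).
It is linked across 1 clause boundary (that).
It functions as the direct object of "signed", so the gap sits immediately after word 12 ("signed").
Base order: A lawyer who Bart ignored heard that the teacher signed a parcel quietly.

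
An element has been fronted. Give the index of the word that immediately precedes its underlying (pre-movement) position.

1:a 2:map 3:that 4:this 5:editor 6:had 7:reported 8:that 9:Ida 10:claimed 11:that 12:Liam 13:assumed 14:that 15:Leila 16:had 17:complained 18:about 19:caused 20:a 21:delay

18

The displaced element is "a map" (word 2).
It is linked across 3 clause boundaries (that → that → that).
It functions as the object of the preposition "about" of "complained", so the gap sits immediately after word 18 ("about").
Base order: This editor had reported that Ida claimed that Liam assumed that Leila had complained about a map.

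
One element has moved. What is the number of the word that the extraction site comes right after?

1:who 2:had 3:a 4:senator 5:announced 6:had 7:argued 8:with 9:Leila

5

The displaced element is "who" (word 1).
It is linked across 1 clause boundary (Ø).
It functions as the subject of "argued", so the gap sits immediately after word 5 ("announced").
Base order: A senator had announced who had argued with Leila.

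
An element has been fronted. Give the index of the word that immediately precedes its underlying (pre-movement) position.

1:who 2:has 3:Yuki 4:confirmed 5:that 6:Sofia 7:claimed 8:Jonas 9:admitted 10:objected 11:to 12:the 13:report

9

The displaced element is "who" (word 1).
It is linked across 3 clause boundaries (that → Ø → Ø).
It functions as the subject of "objected", so the gap sits immediately after word 9 ("admitted").
Base order: Yuki has confirmed that Sofia claimed Jonas admitted that who objected to the report.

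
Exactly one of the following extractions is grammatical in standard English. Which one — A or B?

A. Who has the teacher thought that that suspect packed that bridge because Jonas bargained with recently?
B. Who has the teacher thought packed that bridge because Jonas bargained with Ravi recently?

In A, the wh-phrase is extracted from inside an adjunct island (introduced by "because"), which blocks movement.
In B, the extraction path crosses only that-complement boundaries, which are transparent.
So B is grammatical.

B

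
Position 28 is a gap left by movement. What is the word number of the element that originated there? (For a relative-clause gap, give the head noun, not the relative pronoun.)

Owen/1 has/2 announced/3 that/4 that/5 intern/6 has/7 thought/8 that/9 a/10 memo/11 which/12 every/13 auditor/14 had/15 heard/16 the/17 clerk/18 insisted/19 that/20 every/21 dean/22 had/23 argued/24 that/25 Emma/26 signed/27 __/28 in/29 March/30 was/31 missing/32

11

The gap at 28 is the object of "signed", inside a relative clause.
The relative pronoun is "which" (word 12); it is bound by the head noun immediately before it.
Its filler is the head noun "memo", at word 11.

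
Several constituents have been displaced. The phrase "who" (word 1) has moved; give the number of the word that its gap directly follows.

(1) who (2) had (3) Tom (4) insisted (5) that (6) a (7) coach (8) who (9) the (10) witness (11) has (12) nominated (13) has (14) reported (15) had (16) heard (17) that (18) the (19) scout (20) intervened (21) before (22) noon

The displaced element is "who" (word 1).
It is linked across 2 clause boundaries (that → Ø).
It functions as the subject of "heard", so the gap sits immediately after word 14 ("reported").
Base order: Tom had insisted that a coach who the witness has nominated has reported that who had heard that the scout intervened before noon.

14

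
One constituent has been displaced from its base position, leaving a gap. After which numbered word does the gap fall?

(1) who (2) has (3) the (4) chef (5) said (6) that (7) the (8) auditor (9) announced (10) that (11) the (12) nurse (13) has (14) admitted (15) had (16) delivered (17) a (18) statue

The displaced element is "who" (word 1).
It is linked across 3 clause boundaries (that → that → Ø).
It functions as the subject of "delivered", so the gap sits immediately after word 14 ("admitted").
Base order: The chef has said that the auditor announced that the nurse has admitted that who had delivered a statue.

14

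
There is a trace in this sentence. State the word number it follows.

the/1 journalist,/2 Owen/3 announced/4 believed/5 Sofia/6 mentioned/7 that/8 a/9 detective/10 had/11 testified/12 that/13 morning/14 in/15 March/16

The displaced element is "the journalist" (word 2).
It is linked across 1 clause boundary (Ø).
It functions as the subject of "believed", so the gap sits immediately after word 4 ("announced").
Base order: Owen announced that the journalist believed Sofia mentioned that a detective had testified that morning in March.

4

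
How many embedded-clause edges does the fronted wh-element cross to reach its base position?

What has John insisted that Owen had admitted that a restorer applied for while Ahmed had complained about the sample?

2

"what" is extracted from the PP object of "applied".
Boundaries crossed, outermost first: [that], [that] — 2 in total.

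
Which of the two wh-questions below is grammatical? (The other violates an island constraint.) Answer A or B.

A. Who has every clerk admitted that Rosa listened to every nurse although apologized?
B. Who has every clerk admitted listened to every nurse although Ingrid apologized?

In A, the wh-phrase is extracted from inside an adjunct island (introduced by "although"), which blocks movement.
In B, the extraction path crosses only that-complement boundaries, which are transparent.
So B is grammatical.

B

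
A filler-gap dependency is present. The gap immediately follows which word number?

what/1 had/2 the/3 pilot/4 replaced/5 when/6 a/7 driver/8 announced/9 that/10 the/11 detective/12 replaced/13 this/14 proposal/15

The displaced element is "what" (word 1).
It functions as the direct object of "replaced", so the gap sits immediately after word 5 ("replaced").
Base order: The pilot had replaced what when a driver announced that the detective replaced this proposal.

5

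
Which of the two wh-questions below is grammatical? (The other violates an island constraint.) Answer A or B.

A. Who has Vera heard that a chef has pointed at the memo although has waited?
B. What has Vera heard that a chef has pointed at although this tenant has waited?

In A, the wh-phrase is extracted from inside an adjunct island (introduced by "although"), which blocks movement.
In B, the extraction path crosses only that-complement boundaries, which are transparent.
So B is grammatical.

B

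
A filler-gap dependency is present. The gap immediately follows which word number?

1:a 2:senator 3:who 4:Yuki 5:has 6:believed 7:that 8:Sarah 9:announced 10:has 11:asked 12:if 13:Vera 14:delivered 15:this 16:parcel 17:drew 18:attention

9

The displaced element is "a senator" (word 2).
It is linked across 2 clause boundaries (that → Ø).
It functions as the subject of "asked", so the gap sits immediately after word 9 ("announced").
Base order: Yuki has believed that Sarah announced a senator has asked if Vera delivered this parcel.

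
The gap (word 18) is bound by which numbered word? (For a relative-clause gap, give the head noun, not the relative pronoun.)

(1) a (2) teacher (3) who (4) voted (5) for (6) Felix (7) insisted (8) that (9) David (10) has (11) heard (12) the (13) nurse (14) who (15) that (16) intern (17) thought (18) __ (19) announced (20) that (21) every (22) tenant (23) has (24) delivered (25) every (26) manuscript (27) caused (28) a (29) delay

13

The gap at 18 is the subject of "announced", inside a relative clause.
The relative pronoun is "who" (word 14); it is bound by the head noun immediately before it.
Its filler is the head noun "nurse", at word 13.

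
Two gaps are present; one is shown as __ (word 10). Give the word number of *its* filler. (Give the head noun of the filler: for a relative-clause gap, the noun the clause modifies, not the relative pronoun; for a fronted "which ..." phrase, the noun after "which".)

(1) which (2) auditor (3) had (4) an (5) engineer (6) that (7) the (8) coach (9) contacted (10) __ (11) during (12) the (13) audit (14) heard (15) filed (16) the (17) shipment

The marked gap is inside the relative clause, the direct object of "contacted".
Its filler is the head noun "engineer" (via "that"), at word 5.
(The other dependency links word 2 to a gap after word 14.)

5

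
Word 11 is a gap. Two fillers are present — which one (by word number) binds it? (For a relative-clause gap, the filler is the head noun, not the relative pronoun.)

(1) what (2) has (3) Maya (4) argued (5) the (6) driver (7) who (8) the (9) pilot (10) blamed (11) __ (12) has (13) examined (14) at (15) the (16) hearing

6

The marked gap is inside the relative clause, the direct object of "blamed".
Its filler is the head noun "driver" (via "who"), at word 6.
(The other dependency links word 1 to a gap after word 13.)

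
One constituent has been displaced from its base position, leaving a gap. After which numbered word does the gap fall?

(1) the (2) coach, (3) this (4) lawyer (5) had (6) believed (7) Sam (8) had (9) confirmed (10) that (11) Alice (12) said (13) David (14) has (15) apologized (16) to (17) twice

16

The displaced element is "the coach" (word 2).
It is linked across 3 clause boundaries (Ø → that → Ø).
It functions as the object of the preposition "to" of "apologized", so the gap sits immediately after word 16 ("to").
Base order: This lawyer had believed Sam had confirmed that Alice said David has apologized to the coach twice.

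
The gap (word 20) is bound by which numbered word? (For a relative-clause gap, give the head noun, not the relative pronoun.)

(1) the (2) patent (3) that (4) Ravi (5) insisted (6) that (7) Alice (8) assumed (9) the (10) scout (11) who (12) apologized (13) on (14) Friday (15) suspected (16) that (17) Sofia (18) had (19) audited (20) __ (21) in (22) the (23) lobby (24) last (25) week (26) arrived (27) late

2

The gap at 20 is the object of "audited", inside a relative clause.
The relative pronoun is "that" (word 3); it is bound by the head noun immediately before it.
Its filler is the head noun "patent", at word 2.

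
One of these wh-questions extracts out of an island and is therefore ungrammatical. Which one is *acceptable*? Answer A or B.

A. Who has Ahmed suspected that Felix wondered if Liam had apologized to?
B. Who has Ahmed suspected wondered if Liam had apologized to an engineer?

In A, the wh-phrase is extracted from inside a wh-island (introduced by "if"), which blocks movement.
In B, the extraction path crosses only that-complement boundaries, which are transparent.
So B is grammatical.

B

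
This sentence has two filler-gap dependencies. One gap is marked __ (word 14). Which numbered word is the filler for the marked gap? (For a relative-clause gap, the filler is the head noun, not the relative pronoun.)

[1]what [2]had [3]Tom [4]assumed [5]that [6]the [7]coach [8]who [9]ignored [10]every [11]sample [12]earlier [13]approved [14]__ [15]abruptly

1

The marked gap is the direct object of "approved".
Its filler is the fronted wh-phrase "what", at word 1.
(The other dependency links word 7 to a gap after word 8.)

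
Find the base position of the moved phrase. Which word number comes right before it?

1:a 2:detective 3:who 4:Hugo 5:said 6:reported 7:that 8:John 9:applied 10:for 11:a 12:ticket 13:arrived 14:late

5

The displaced element is "a detective" (word 2).
It is linked across 1 clause boundary (Ø).
It functions as the subject of "reported", so the gap sits immediately after word 5 ("said").
Base order: Hugo said a detective reported that John applied for a ticket.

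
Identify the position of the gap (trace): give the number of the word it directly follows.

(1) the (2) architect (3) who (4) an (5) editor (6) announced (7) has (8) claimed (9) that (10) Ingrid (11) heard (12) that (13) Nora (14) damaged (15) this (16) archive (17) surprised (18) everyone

6

The displaced element is "the architect" (word 2).
It is linked across 1 clause boundary (Ø).
It functions as the subject of "claimed", so the gap sits immediately after word 6 ("announced").
Base order: An editor announced that the architect has claimed that Ingrid heard that Nora damaged this archive.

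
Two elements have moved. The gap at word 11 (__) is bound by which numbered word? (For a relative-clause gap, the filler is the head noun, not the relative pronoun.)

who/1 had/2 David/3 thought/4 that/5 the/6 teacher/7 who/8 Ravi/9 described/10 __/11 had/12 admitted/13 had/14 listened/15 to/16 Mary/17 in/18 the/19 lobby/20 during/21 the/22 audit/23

7

The marked gap is inside the relative clause, the direct object of "described".
Its filler is the head noun "teacher" (via "who"), at word 7.
(The other dependency links word 1 to a gap after word 13.)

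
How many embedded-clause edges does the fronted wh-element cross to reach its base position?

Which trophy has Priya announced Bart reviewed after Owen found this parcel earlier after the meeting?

"which trophy" is extracted from the object of "reviewed".
Boundaries crossed, outermost first: [Ø] — 1 in total.

1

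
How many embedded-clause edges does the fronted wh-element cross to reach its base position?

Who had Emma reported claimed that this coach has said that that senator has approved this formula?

1

"who" is extracted from the subject of "claimed".
Boundaries crossed, outermost first: [Ø] — 1 in total.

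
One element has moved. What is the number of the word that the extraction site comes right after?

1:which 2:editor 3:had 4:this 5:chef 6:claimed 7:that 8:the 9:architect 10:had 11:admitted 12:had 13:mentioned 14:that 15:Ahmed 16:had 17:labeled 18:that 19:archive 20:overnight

The displaced element is "which editor" (word 2).
It is linked across 2 clause boundaries (that → Ø).
It functions as the subject of "mentioned", so the gap sits immediately after word 11 ("admitted").
Base order: This chef had claimed that the architect had admitted that which editor had mentioned that Ahmed had labeled that archive overnight.

11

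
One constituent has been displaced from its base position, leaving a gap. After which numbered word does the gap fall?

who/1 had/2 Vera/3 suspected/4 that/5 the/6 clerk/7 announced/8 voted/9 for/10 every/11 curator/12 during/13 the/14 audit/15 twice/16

The displaced element is "who" (word 1).
It is linked across 2 clause boundaries (that → Ø).
It functions as the subject of "voted", so the gap sits immediately after word 8 ("announced").
Base order: Vera had suspected that the clerk announced who voted for every curator during the audit twice.

8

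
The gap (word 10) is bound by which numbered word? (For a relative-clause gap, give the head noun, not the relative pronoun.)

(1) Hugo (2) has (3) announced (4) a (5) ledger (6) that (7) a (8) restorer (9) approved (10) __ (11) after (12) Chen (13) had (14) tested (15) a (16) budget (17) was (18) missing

The gap at 10 is the object of "approved", inside a relative clause.
The relative pronoun is "that" (word 6); it is bound by the head noun immediately before it.
Its filler is the head noun "ledger", at word 5.

5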